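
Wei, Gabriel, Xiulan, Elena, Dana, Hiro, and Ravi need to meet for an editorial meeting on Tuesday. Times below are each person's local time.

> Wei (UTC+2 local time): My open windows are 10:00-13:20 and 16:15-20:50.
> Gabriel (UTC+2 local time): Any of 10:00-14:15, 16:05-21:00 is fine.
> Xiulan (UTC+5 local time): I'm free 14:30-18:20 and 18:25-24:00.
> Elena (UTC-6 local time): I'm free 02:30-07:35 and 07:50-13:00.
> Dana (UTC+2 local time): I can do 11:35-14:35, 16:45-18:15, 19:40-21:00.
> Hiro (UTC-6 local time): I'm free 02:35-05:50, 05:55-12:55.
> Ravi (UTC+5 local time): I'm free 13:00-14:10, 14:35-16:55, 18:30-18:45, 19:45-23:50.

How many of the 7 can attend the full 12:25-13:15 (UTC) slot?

Wei in UTC: 08:00-11:20, 14:15-18:50 (subtract 2h to convert from UTC+2).
Gabriel in UTC: 08:00-12:15, 14:05-19:00 (subtract 2h to convert from UTC+2).
Xiulan in UTC: 09:30-13:20, 13:25-19:00 (subtract 5h to convert from UTC+5).
Elena in UTC: 08:30-13:35, 13:50-19:00 (add 6h to convert from UTC-6).
Dana in UTC: 09:35-12:35, 14:45-16:15, 17:40-19:00 (subtract 2h to convert from UTC+2).
Hiro in UTC: 08:35-11:50, 11:55-18:55 (add 6h to convert from UTC-6).
Ravi in UTC: 08:00-09:10, 09:35-11:55, 13:30-13:45, 14:45-18:50 (subtract 5h to convert from UTC+5).
Xiulan, Elena, and Hiro can make the full 12:25-13:15 slot — that's 3.

3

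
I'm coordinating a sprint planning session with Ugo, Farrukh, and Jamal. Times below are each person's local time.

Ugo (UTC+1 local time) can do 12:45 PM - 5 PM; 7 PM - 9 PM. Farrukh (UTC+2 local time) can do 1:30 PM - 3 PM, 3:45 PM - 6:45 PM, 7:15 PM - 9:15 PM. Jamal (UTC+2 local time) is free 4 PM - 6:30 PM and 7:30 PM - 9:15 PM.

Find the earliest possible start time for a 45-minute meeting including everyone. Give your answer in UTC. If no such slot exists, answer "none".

Ugo in UTC: 11:45-16:00, 18:00-20:00 (subtract 1h to convert from UTC+1).
Farrukh in UTC: 11:30-13:00, 13:45-16:45, 17:15-19:15 (subtract 2h to convert from UTC+2).
Jamal in UTC: 14:00-16:30, 17:30-19:15 (subtract 2h to convert from UTC+2).
Ugo ∩ Farrukh: 11:45-13:00, 13:45-16:00, 18:00-19:15.
Ugo ∩ Farrukh ∩ Jamal: 14:00-16:00, 18:00-19:15.
The first common window of at least 45 minutes is 14:00-16:00, so the earliest start is 14:00.

14:00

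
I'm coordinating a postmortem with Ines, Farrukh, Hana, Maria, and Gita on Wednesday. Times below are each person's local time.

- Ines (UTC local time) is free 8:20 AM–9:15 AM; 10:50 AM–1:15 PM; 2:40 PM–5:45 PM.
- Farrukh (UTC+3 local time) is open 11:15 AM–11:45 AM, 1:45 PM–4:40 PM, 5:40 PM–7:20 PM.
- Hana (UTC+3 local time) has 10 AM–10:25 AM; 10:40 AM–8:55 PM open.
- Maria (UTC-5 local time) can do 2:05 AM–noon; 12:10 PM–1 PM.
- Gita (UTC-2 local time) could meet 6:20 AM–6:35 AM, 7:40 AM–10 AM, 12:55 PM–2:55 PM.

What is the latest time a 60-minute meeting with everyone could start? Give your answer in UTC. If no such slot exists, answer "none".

Ines in UTC: 08:20-09:15, 10:50-13:15, 14:40-17:45.
Farrukh in UTC: 08:15-08:45, 10:45-13:40, 14:40-16:20 (subtract 3h to convert from UTC+3).
Hana in UTC: 07:00-07:25, 07:40-17:55 (subtract 3h to convert from UTC+3).
Maria in UTC: 07:05-17:00, 17:10-18:00 (add 5h to convert from UTC-5).
Gita in UTC: 08:20-08:35, 09:40-12:00, 14:55-16:55 (add 2h to convert from UTC-2).
Ines ∩ Farrukh: 08:20-08:45, 10:50-13:15, 14:40-16:20.
Ines ∩ Farrukh ∩ Hana: 08:20-08:45, 10:50-13:15, 14:40-16:20.
Ines ∩ Farrukh ∩ Hana ∩ Maria: 08:20-08:45, 10:50-13:15, 14:40-16:20.
Ines ∩ Farrukh ∩ Hana ∩ Maria ∩ Gita: 08:20-08:35, 10:50-12:00, 14:55-16:20.
The last common window of at least 60 minutes is 14:55-16:20; a 60-minute meeting can start as late as 15:20 and still end by 16:20.

15:20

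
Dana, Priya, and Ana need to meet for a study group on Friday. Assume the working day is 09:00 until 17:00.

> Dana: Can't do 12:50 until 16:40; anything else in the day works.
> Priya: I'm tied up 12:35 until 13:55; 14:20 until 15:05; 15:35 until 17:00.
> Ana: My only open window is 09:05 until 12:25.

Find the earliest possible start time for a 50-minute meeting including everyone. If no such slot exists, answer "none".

Dana free: 09:00-12:50, 16:40-17:00 (invert busy blocks within the working day).
Priya free: 09:00-12:35, 13:55-14:20, 15:05-15:35 (invert busy blocks within the working day).
Ana free: 09:05-12:25.
Dana ∩ Priya: 09:00-12:35.
Dana ∩ Priya ∩ Ana: 09:05-12:25.
So the common availability across everyone is 09:05-12:25.
The first common window of at least 50 minutes is 09:05-12:25, so the earliest start is 09:05.

09:05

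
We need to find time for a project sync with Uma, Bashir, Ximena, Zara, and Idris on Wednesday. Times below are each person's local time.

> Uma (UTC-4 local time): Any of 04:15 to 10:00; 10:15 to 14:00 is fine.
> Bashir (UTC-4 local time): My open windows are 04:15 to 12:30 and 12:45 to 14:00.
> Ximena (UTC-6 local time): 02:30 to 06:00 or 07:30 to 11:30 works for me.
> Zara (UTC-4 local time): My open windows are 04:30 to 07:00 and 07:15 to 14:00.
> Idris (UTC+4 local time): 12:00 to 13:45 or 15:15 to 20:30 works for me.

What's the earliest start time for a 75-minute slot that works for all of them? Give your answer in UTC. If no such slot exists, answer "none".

Uma in UTC: 08:15-14:00, 14:15-18:00 (add 4h to convert from UTC-4).
Bashir in UTC: 08:15-16:30, 16:45-18:00 (add 4h to convert from UTC-4).
Ximena in UTC: 08:30-12:00, 13:30-17:30 (add 6h to convert from UTC-6).
Zara in UTC: 08:30-11:00, 11:15-18:00 (add 4h to convert from UTC-4).
Idris in UTC: 08:00-09:45, 11:15-16:30 (subtract 4h to convert from UTC+4).
Uma ∩ Bashir: 08:15-14:00, 14:15-16:30, 16:45-18:00.
Uma ∩ Bashir ∩ Ximena: 08:30-12:00, 13:30-14:00, 14:15-16:30, 16:45-17:30.
Uma ∩ Bashir ∩ Ximena ∩ Zara: 08:30-11:00, 11:15-12:00, 13:30-14:00, 14:15-16:30, 16:45-17:30.
Uma ∩ Bashir ∩ Ximena ∩ Zara ∩ Idris: 08:30-09:45, 11:15-12:00, 13:30-14:00, 14:15-16:30.
Those are the intersection windows.
The first common window of at least 75 minutes is 08:30-09:45, so the earliest start is 08:30.

08:30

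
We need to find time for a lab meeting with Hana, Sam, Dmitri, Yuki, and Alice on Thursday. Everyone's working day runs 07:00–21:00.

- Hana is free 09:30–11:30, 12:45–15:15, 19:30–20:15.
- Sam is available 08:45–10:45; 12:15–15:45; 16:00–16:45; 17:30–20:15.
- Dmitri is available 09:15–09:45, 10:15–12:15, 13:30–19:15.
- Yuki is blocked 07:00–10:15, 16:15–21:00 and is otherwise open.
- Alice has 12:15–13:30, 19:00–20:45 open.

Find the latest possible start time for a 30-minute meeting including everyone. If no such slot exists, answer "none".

none

Hana free: 09:30-11:30, 12:45-15:15, 19:30-20:15.
Sam free: 08:45-10:45, 12:15-15:45, 16:00-16:45, 17:30-20:15.
Dmitri free: 09:15-09:45, 10:15-12:15, 13:30-19:15.
Yuki free: 10:15-16:15 (invert busy blocks within the working day).
Alice free: 12:15-13:30, 19:00-20:45.
Hana ∩ Sam: 09:30-10:45, 12:45-15:15, 19:30-20:15.
Hana ∩ Sam ∩ Dmitri: 09:30-09:45, 10:15-10:45, 13:30-15:15.
Hana ∩ Sam ∩ Dmitri ∩ Yuki: 10:15-10:45, 13:30-15:15.
Hana ∩ Sam ∩ Dmitri ∩ Yuki ∩ Alice: ∅.
There is no time when everyone is free.
No common window is at least 30 minutes long.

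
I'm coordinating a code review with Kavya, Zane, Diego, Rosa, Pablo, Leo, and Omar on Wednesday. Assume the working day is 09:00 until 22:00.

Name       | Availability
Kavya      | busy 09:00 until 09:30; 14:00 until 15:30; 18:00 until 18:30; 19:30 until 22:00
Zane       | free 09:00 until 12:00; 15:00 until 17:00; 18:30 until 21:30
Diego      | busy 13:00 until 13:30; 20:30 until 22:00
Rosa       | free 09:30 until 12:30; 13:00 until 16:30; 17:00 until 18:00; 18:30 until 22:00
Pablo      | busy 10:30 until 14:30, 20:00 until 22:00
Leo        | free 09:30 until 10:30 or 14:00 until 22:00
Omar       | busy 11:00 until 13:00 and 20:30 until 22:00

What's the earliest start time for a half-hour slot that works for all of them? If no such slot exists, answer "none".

Kavya free: 09:30-14:00, 15:30-18:00, 18:30-19:30 (invert busy blocks within the working day).
Zane free: 09:00-12:00, 15:00-17:00, 18:30-21:30.
Diego free: 09:00-13:00, 13:30-20:30 (invert busy blocks within the working day).
Rosa free: 09:30-12:30, 13:00-16:30, 17:00-18:00, 18:30-22:00.
Pablo free: 09:00-10:30, 14:30-20:00 (invert busy blocks within the working day).
Leo free: 09:30-10:30, 14:00-22:00.
Omar free: 09:00-11:00, 13:00-20:30 (invert busy blocks within the working day).
Kavya ∩ Zane: 09:30-12:00, 15:30-17:00, 18:30-19:30.
Kavya ∩ Zane ∩ Diego: 09:30-12:00, 15:30-17:00, 18:30-19:30.
Kavya ∩ Zane ∩ Diego ∩ Rosa: 09:30-12:00, 15:30-16:30, 18:30-19:30.
Kavya ∩ Zane ∩ Diego ∩ Rosa ∩ Pablo: 09:30-10:30, 15:30-16:30, 18:30-19:30.
Kavya ∩ Zane ∩ Diego ∩ Rosa ∩ Pablo ∩ Leo: 09:30-10:30, 15:30-16:30, 18:30-19:30.
Kavya ∩ Zane ∩ Diego ∩ Rosa ∩ Pablo ∩ Leo ∩ Omar: 09:30-10:30, 15:30-16:30, 18:30-19:30.
The first common window of at least 30 minutes is 09:30-10:30, so the earliest start is 09:30.

09:30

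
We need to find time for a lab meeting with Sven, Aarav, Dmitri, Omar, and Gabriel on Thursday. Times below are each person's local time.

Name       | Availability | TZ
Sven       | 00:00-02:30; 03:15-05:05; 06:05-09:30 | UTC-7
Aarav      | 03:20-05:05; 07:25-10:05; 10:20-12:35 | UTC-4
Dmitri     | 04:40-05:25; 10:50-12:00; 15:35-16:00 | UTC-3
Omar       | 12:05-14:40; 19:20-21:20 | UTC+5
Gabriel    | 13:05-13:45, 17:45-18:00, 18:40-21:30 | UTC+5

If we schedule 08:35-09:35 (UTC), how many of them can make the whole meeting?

Sven in UTC: 07:00-09:30, 10:15-12:05, 13:05-16:30 (add 7h to convert from UTC-7).
Aarav in UTC: 07:20-09:05, 11:25-14:05, 14:20-16:35 (add 4h to convert from UTC-4).
Dmitri in UTC: 07:40-08:25, 13:50-15:00, 18:35-19:00 (add 3h to convert from UTC-3).
Omar in UTC: 07:05-09:40, 14:20-16:20 (subtract 5h to convert from UTC+5).
Gabriel in UTC: 08:05-08:45, 12:45-13:00, 13:40-16:30 (subtract 5h to convert from UTC+5).
Omar can make the full 08:35-09:35 slot — that's 1.

1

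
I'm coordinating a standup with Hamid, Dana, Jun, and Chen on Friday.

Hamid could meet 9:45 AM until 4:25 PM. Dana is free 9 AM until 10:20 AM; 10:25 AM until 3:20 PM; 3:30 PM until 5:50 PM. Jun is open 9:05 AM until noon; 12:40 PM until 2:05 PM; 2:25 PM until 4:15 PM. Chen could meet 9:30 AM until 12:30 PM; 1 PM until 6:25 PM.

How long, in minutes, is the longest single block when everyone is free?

Hamid ∩ Dana: 09:45-10:20, 10:25-15:20, 15:30-16:25.
Hamid ∩ Dana ∩ Jun: 09:45-10:20, 10:25-12:00, 12:40-14:05, 14:25-15:20, 15:30-16:15.
Hamid ∩ Dana ∩ Jun ∩ Chen: 09:45-10:20, 10:25-12:00, 13:00-14:05, 14:25-15:20, 15:30-16:15.
The longest is 10:25-12:00 at 95 minutes.

95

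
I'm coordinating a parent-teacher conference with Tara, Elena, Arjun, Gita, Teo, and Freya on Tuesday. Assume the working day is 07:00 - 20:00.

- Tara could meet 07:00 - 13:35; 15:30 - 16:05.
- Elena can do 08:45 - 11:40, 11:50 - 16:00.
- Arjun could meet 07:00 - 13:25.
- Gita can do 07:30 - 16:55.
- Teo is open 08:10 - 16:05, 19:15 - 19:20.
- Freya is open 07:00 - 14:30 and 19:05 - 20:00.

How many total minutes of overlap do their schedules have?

Tara ∩ Elena: 08:45-11:40, 11:50-13:35, 15:30-16:00.
Tara ∩ Elena ∩ Arjun: 08:45-11:40, 11:50-13:25.
Tara ∩ Elena ∩ Arjun ∩ Gita: 08:45-11:40, 11:50-13:25.
Tara ∩ Elena ∩ Arjun ∩ Gita ∩ Teo: 08:45-11:40, 11:50-13:25.
Tara ∩ Elena ∩ Arjun ∩ Gita ∩ Teo ∩ Freya: 08:45-11:40, 11:50-13:25.
Those are the intersection windows.
Summing the common windows: 175 + 95 = 270 minutes.

270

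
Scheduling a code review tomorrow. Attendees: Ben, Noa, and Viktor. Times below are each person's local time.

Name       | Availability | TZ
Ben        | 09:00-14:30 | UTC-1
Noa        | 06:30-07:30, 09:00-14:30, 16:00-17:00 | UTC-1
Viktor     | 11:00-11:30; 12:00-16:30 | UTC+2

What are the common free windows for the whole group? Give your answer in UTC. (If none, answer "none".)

10:00-14:30

Ben in UTC: 10:00-15:30 (add 1h to convert from UTC-1).
Noa in UTC: 07:30-08:30, 10:00-15:30, 17:00-18:00 (add 1h to convert from UTC-1).
Viktor in UTC: 09:00-09:30, 10:00-14:30 (subtract 2h to convert from UTC+2).
Ben ∩ Noa: 10:00-15:30.
Ben ∩ Noa ∩ Viktor: 10:00-14:30.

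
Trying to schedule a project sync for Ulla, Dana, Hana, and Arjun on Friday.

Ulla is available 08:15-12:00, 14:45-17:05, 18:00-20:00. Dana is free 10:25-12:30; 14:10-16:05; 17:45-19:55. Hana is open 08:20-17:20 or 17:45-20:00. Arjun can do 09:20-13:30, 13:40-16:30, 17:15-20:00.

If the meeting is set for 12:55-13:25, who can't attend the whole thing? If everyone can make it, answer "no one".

Dana, Ulla

Ulla: not fully free for 12:55-13:25. Dana: not fully free for 12:55-13:25. Hana: free for 12:55-13:25. Arjun: free for 12:55-13:25.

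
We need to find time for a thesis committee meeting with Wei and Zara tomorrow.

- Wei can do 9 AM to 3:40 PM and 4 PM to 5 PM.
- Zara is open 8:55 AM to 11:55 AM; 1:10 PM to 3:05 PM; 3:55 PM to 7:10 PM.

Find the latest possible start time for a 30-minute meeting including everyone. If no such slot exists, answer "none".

16:30

Wei ∩ Zara: 09:00-11:55, 13:10-15:05, 16:00-17:00.
So the common availability across everyone is 09:00-11:55, 13:10-15:05, 16:00-17:00.
The last common window of at least 30 minutes is 16:00-17:00; a 30-minute meeting can start as late as 16:30 and still end by 17:00.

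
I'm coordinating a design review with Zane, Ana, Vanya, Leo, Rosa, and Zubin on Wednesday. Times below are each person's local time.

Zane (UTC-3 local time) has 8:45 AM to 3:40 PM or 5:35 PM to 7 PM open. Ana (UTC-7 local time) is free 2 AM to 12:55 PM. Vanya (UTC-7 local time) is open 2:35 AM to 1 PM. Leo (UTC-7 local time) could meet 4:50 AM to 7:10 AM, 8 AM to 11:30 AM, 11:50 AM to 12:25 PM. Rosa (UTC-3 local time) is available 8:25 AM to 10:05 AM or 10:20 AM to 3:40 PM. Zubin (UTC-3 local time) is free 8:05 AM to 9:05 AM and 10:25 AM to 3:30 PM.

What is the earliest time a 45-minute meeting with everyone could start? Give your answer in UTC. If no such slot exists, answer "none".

13:25

Zane in UTC: 11:45-18:40, 20:35-22:00 (add 3h to convert from UTC-3).
Ana in UTC: 09:00-19:55 (add 7h to convert from UTC-7).
Vanya in UTC: 09:35-20:00 (add 7h to convert from UTC-7).
Leo in UTC: 11:50-14:10, 15:00-18:30, 18:50-19:25 (add 7h to convert from UTC-7).
Rosa in UTC: 11:25-13:05, 13:20-18:40 (add 3h to convert from UTC-3).
Zubin in UTC: 11:05-12:05, 13:25-18:30 (add 3h to convert from UTC-3).
Zane ∩ Ana: 11:45-18:40.
Zane ∩ Ana ∩ Vanya: 11:45-18:40.
Zane ∩ Ana ∩ Vanya ∩ Leo: 11:50-14:10, 15:00-18:30.
Zane ∩ Ana ∩ Vanya ∩ Leo ∩ Rosa: 11:50-13:05, 13:20-14:10, 15:00-18:30.
Zane ∩ Ana ∩ Vanya ∩ Leo ∩ Rosa ∩ Zubin: 11:50-12:05, 13:25-14:10, 15:00-18:30.
The first common window of at least 45 minutes is 13:25-14:10, so the earliest start is 13:25.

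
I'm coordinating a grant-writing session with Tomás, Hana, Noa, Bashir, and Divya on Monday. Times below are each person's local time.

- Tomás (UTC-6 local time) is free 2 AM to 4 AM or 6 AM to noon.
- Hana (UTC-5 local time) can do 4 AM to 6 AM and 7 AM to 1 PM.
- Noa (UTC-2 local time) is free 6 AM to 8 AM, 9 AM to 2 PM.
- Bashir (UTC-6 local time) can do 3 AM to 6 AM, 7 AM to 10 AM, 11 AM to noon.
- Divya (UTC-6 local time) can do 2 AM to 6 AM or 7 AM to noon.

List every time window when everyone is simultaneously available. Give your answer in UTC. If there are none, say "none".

Tomás in UTC: 08:00-10:00, 12:00-18:00 (add 6h to convert from UTC-6).
Hana in UTC: 09:00-11:00, 12:00-18:00 (add 5h to convert from UTC-5).
Noa in UTC: 08:00-10:00, 11:00-16:00 (add 2h to convert from UTC-2).
Bashir in UTC: 09:00-12:00, 13:00-16:00, 17:00-18:00 (add 6h to convert from UTC-6).
Divya in UTC: 08:00-12:00, 13:00-18:00 (add 6h to convert from UTC-6).
Tomás ∩ Hana: 09:00-10:00, 12:00-18:00.
Tomás ∩ Hana ∩ Noa: 09:00-10:00, 12:00-16:00.
Tomás ∩ Hana ∩ Noa ∩ Bashir: 09:00-10:00, 13:00-16:00.
Tomás ∩ Hana ∩ Noa ∩ Bashir ∩ Divya: 09:00-10:00, 13:00-16:00.
Those are the intersection windows.

09:00-10:00, 13:00-16:00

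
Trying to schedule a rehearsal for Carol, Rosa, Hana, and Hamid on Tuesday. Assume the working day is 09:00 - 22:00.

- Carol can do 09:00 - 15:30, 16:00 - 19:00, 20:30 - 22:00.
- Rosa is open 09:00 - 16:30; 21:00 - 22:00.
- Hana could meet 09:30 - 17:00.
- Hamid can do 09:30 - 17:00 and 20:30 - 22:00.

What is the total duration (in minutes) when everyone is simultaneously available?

Carol ∩ Rosa: 09:00-15:30, 16:00-16:30, 21:00-22:00.
Carol ∩ Rosa ∩ Hana: 09:30-15:30, 16:00-16:30.
Carol ∩ Rosa ∩ Hana ∩ Hamid: 09:30-15:30, 16:00-16:30.
Those are the intersection windows.
Summing the common windows: 360 + 30 = 390 minutes.

390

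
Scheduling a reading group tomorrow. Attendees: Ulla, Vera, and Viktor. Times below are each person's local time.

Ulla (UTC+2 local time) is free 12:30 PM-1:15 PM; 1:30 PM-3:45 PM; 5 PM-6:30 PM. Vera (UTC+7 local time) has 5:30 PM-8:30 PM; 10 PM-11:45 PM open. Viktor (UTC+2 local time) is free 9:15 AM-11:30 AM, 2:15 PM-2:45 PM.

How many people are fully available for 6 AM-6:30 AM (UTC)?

Ulla in UTC: 10:30-11:15, 11:30-13:45, 15:00-16:30 (subtract 2h to convert from UTC+2).
Vera in UTC: 10:30-13:30, 15:00-16:45 (subtract 7h to convert from UTC+7).
Viktor in UTC: 07:15-09:30, 12:15-12:45 (subtract 2h to convert from UTC+2).
nobody can make the full 06:00-06:30 slot — that's 0.

0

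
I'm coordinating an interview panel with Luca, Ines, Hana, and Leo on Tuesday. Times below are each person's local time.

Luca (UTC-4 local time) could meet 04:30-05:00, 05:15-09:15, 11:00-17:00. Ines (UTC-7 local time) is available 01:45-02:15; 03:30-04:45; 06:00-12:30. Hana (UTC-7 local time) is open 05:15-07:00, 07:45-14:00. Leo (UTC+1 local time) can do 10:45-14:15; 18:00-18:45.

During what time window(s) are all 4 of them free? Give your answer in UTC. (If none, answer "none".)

Luca in UTC: 08:30-09:00, 09:15-13:15, 15:00-21:00 (add 4h to convert from UTC-4).
Ines in UTC: 08:45-09:15, 10:30-11:45, 13:00-19:30 (add 7h to convert from UTC-7).
Hana in UTC: 12:15-14:00, 14:45-21:00 (add 7h to convert from UTC-7).
Leo in UTC: 09:45-13:15, 17:00-17:45 (subtract 1h to convert from UTC+1).
Luca ∩ Ines: 08:45-09:00, 10:30-11:45, 13:00-13:15, 15:00-19:30.
Luca ∩ Ines ∩ Hana: 13:00-13:15, 15:00-19:30.
Luca ∩ Ines ∩ Hana ∩ Leo: 13:00-13:15, 17:00-17:45.

13:00-13:15, 17:00-17:45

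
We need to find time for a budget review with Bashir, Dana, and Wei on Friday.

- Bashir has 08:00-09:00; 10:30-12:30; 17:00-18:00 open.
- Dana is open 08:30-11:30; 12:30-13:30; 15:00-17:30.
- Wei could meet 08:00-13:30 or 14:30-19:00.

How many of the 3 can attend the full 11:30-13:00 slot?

Wei can make the full 11:30-13:00 slot — that's 1.

1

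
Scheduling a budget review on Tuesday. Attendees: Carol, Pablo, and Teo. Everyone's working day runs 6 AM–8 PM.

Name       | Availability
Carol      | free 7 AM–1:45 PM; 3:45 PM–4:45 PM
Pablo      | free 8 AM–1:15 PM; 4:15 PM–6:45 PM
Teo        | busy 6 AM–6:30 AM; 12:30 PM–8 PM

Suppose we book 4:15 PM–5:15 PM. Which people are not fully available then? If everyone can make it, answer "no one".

Carol, Teo

Carol free: 07:00-13:45, 15:45-16:45.
Pablo free: 08:00-13:15, 16:15-18:45.
Teo free: 06:30-12:30 (invert busy blocks within the working day).
Carol: not fully free for 16:15-17:15. Pablo: free for 16:15-17:15. Teo: not fully free for 16:15-17:15.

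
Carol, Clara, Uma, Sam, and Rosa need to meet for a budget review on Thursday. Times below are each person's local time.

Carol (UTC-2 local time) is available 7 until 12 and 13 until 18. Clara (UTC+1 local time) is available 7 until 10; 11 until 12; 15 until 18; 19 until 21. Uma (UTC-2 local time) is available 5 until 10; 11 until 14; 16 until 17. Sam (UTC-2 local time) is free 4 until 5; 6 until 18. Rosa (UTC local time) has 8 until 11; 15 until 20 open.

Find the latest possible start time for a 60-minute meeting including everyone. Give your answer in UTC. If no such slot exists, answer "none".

Carol in UTC: 09:00-14:00, 15:00-20:00 (add 2h to convert from UTC-2).
Clara in UTC: 06:00-09:00, 10:00-11:00, 14:00-17:00, 18:00-20:00 (subtract 1h to convert from UTC+1).
Uma in UTC: 07:00-12:00, 13:00-16:00, 18:00-19:00 (add 2h to convert from UTC-2).
Sam in UTC: 06:00-07:00, 08:00-20:00 (add 2h to convert from UTC-2).
Rosa in UTC: 08:00-11:00, 15:00-20:00.
Carol ∩ Clara: 10:00-11:00, 15:00-17:00, 18:00-20:00.
Carol ∩ Clara ∩ Uma: 10:00-11:00, 15:00-16:00, 18:00-19:00.
Carol ∩ Clara ∩ Uma ∩ Sam: 10:00-11:00, 15:00-16:00, 18:00-19:00.
Carol ∩ Clara ∩ Uma ∩ Sam ∩ Rosa: 10:00-11:00, 15:00-16:00, 18:00-19:00.
Those are the intersection windows.
The last common window of at least 60 minutes is 18:00-19:00; a 60-minute meeting can start as late as 18:00 and still end by 19:00.

18:00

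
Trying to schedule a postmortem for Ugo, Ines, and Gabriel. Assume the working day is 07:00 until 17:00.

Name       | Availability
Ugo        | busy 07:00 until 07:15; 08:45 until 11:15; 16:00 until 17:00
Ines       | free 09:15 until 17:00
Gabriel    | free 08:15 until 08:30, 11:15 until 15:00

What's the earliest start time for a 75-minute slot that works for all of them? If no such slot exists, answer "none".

11:15

Ugo free: 07:15-08:45, 11:15-16:00 (invert busy blocks within the working day).
Ines free: 09:15-17:00.
Gabriel free: 08:15-08:30, 11:15-15:00.
Ugo ∩ Ines: 11:15-16:00.
Ugo ∩ Ines ∩ Gabriel: 11:15-15:00.
The first common window of at least 75 minutes is 11:15-15:00, so the earliest start is 11:15.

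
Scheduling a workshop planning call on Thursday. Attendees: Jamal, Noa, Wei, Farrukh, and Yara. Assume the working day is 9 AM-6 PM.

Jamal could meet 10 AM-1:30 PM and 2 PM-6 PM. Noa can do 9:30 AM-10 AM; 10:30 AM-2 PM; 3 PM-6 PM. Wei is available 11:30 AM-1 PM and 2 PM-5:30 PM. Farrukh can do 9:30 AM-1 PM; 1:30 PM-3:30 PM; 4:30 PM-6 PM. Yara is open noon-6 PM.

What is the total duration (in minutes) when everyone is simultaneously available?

150

Jamal ∩ Noa: 10:30-13:30, 15:00-18:00.
Jamal ∩ Noa ∩ Wei: 11:30-13:00, 15:00-17:30.
Jamal ∩ Noa ∩ Wei ∩ Farrukh: 11:30-13:00, 15:00-15:30, 16:30-17:30.
Jamal ∩ Noa ∩ Wei ∩ Farrukh ∩ Yara: 12:00-13:00, 15:00-15:30, 16:30-17:30.
Summing the common windows: 60 + 30 + 60 = 150 minutes.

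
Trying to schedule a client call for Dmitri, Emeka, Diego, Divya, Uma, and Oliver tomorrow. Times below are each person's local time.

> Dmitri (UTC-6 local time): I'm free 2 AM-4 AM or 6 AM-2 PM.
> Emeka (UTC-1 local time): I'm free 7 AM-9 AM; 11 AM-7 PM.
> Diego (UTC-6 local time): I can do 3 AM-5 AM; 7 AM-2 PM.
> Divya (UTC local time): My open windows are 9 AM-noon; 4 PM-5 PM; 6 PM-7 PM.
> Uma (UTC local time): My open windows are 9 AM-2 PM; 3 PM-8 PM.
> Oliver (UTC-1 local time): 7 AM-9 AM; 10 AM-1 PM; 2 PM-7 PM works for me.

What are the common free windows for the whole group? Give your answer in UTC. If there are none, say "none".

Dmitri in UTC: 08:00-10:00, 12:00-20:00 (add 6h to convert from UTC-6).
Emeka in UTC: 08:00-10:00, 12:00-20:00 (add 1h to convert from UTC-1).
Diego in UTC: 09:00-11:00, 13:00-20:00 (add 6h to convert from UTC-6).
Divya in UTC: 09:00-12:00, 16:00-17:00, 18:00-19:00.
Uma in UTC: 09:00-14:00, 15:00-20:00.
Oliver in UTC: 08:00-10:00, 11:00-14:00, 15:00-20:00 (add 1h to convert from UTC-1).
Dmitri ∩ Emeka: 08:00-10:00, 12:00-20:00.
Dmitri ∩ Emeka ∩ Diego: 09:00-10:00, 13:00-20:00.
Dmitri ∩ Emeka ∩ Diego ∩ Divya: 09:00-10:00, 16:00-17:00, 18:00-19:00.
Dmitri ∩ Emeka ∩ Diego ∩ Divya ∩ Uma: 09:00-10:00, 16:00-17:00, 18:00-19:00.
Dmitri ∩ Emeka ∩ Diego ∩ Divya ∩ Uma ∩ Oliver: 09:00-10:00, 16:00-17:00, 18:00-19:00.

09:00-10:00, 16:00-17:00, 18:00-19:00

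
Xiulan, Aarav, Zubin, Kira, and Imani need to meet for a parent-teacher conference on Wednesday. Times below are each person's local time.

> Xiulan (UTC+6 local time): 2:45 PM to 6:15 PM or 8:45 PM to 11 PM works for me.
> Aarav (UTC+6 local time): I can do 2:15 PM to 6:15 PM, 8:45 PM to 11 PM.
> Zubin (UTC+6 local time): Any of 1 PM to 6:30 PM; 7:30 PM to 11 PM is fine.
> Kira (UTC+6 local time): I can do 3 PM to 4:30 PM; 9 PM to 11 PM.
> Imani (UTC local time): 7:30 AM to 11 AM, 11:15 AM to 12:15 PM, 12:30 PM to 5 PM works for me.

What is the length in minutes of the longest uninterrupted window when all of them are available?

120

Xiulan in UTC: 08:45-12:15, 14:45-17:00 (subtract 6h to convert from UTC+6).
Aarav in UTC: 08:15-12:15, 14:45-17:00 (subtract 6h to convert from UTC+6).
Zubin in UTC: 07:00-12:30, 13:30-17:00 (subtract 6h to convert from UTC+6).
Kira in UTC: 09:00-10:30, 15:00-17:00 (subtract 6h to convert from UTC+6).
Imani in UTC: 07:30-11:00, 11:15-12:15, 12:30-17:00.
Xiulan ∩ Aarav: 08:45-12:15, 14:45-17:00.
Xiulan ∩ Aarav ∩ Zubin: 08:45-12:15, 14:45-17:00.
Xiulan ∩ Aarav ∩ Zubin ∩ Kira: 09:00-10:30, 15:00-17:00.
Xiulan ∩ Aarav ∩ Zubin ∩ Kira ∩ Imani: 09:00-10:30, 15:00-17:00.
Those are the intersection windows.
The longest is 15:00-17:00 at 120 minutes.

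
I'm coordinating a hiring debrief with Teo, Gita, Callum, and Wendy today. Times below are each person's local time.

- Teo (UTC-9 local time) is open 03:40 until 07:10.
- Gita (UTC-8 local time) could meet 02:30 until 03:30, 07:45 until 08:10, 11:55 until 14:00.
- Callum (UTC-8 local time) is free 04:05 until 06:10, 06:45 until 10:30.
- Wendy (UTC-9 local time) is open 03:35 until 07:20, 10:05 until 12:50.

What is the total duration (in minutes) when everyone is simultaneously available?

25

Teo in UTC: 12:40-16:10 (add 9h to convert from UTC-9).
Gita in UTC: 10:30-11:30, 15:45-16:10, 19:55-22:00 (add 8h to convert from UTC-8).
Callum in UTC: 12:05-14:10, 14:45-18:30 (add 8h to convert from UTC-8).
Wendy in UTC: 12:35-16:20, 19:05-21:50 (add 9h to convert from UTC-9).
Teo ∩ Gita: 15:45-16:10.
Teo ∩ Gita ∩ Callum: 15:45-16:10.
Teo ∩ Gita ∩ Callum ∩ Wendy: 15:45-16:10.
That's a single block of 25 minutes.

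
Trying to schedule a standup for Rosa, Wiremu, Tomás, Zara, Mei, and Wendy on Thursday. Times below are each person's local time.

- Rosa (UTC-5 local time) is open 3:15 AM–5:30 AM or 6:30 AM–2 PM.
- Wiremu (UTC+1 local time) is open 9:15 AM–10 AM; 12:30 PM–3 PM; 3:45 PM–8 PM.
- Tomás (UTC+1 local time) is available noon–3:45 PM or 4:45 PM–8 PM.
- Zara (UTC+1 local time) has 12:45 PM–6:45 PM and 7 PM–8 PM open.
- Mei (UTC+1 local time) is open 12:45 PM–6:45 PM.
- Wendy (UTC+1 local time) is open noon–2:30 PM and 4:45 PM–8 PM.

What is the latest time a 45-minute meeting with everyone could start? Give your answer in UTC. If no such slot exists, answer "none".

17:00

Rosa in UTC: 08:15-10:30, 11:30-19:00 (add 5h to convert from UTC-5).
Wiremu in UTC: 08:15-09:00, 11:30-14:00, 14:45-19:00 (subtract 1h to convert from UTC+1).
Tomás in UTC: 11:00-14:45, 15:45-19:00 (subtract 1h to convert from UTC+1).
Zara in UTC: 11:45-17:45, 18:00-19:00 (subtract 1h to convert from UTC+1).
Mei in UTC: 11:45-17:45 (subtract 1h to convert from UTC+1).
Wendy in UTC: 11:00-13:30, 15:45-19:00 (subtract 1h to convert from UTC+1).
Rosa ∩ Wiremu: 08:15-09:00, 11:30-14:00, 14:45-19:00.
Rosa ∩ Wiremu ∩ Tomás: 11:30-14:00, 15:45-19:00.
Rosa ∩ Wiremu ∩ Tomás ∩ Zara: 11:45-14:00, 15:45-17:45, 18:00-19:00.
Rosa ∩ Wiremu ∩ Tomás ∩ Zara ∩ Mei: 11:45-14:00, 15:45-17:45.
Rosa ∩ Wiremu ∩ Tomás ∩ Zara ∩ Mei ∩ Wendy: 11:45-13:30, 15:45-17:45.
The last common window of at least 45 minutes is 15:45-17:45; a 45-minute meeting can start as late as 17:00 and still end by 17:45.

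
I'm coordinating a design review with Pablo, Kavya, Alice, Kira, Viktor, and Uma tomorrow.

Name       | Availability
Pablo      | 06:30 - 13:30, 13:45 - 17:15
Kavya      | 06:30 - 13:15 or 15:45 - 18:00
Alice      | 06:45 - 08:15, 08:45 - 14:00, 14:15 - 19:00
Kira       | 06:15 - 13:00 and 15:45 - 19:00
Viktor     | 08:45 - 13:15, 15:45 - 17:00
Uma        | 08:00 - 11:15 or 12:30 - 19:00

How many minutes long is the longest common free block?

150

Pablo ∩ Kavya: 06:30-13:15, 15:45-17:15.
Pablo ∩ Kavya ∩ Alice: 06:45-08:15, 08:45-13:15, 15:45-17:15.
Pablo ∩ Kavya ∩ Alice ∩ Kira: 06:45-08:15, 08:45-13:00, 15:45-17:15.
Pablo ∩ Kavya ∩ Alice ∩ Kira ∩ Viktor: 08:45-13:00, 15:45-17:00.
Pablo ∩ Kavya ∩ Alice ∩ Kira ∩ Viktor ∩ Uma: 08:45-11:15, 12:30-13:00, 15:45-17:00.
The longest is 08:45-11:15 at 150 minutes.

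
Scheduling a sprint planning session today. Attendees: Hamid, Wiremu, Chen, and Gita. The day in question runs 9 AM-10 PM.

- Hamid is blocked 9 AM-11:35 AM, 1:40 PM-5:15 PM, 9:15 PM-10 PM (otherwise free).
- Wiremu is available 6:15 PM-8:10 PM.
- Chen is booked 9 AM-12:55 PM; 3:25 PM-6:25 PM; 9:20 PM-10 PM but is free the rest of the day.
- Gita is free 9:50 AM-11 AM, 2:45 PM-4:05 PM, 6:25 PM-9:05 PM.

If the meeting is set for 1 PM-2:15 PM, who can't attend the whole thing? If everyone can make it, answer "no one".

Gita, Hamid, Wiremu

Hamid free: 11:35-13:40, 17:15-21:15 (invert busy blocks within the working day).
Wiremu free: 18:15-20:10.
Chen free: 12:55-15:25, 18:25-21:20 (invert busy blocks within the working day).
Gita free: 09:50-11:00, 14:45-16:05, 18:25-21:05.
Hamid: not fully free for 13:00-14:15. Wiremu: not fully free for 13:00-14:15. Chen: free for 13:00-14:15. Gita: not fully free for 13:00-14:15.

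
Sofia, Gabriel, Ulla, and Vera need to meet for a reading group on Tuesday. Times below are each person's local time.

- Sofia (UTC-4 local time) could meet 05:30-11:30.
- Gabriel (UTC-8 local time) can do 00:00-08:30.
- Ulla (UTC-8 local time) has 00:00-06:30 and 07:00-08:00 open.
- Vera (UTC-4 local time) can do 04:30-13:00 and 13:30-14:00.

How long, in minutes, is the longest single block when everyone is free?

Sofia in UTC: 09:30-15:30 (add 4h to convert from UTC-4).
Gabriel in UTC: 08:00-16:30 (add 8h to convert from UTC-8).
Ulla in UTC: 08:00-14:30, 15:00-16:00 (add 8h to convert from UTC-8).
Vera in UTC: 08:30-17:00, 17:30-18:00 (add 4h to convert from UTC-4).
Sofia ∩ Gabriel: 09:30-15:30.
Sofia ∩ Gabriel ∩ Ulla: 09:30-14:30, 15:00-15:30.
Sofia ∩ Gabriel ∩ Ulla ∩ Vera: 09:30-14:30, 15:00-15:30.
The longest is 09:30-14:30 at 300 minutes.

300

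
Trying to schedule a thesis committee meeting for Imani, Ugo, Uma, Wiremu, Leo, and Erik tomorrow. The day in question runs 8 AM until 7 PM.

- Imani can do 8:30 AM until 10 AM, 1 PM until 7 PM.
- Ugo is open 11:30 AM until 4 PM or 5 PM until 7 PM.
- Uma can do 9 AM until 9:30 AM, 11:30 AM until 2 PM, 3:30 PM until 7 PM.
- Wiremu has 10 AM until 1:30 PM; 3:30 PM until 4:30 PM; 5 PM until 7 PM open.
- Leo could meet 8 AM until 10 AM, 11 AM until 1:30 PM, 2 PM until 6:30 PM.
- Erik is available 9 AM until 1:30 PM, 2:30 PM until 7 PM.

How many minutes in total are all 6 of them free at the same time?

150

Imani ∩ Ugo: 13:00-16:00, 17:00-19:00.
Imani ∩ Ugo ∩ Uma: 13:00-14:00, 15:30-16:00, 17:00-19:00.
Imani ∩ Ugo ∩ Uma ∩ Wiremu: 13:00-13:30, 15:30-16:00, 17:00-19:00.
Imani ∩ Ugo ∩ Uma ∩ Wiremu ∩ Leo: 13:00-13:30, 15:30-16:00, 17:00-18:30.
Imani ∩ Ugo ∩ Uma ∩ Wiremu ∩ Leo ∩ Erik: 13:00-13:30, 15:30-16:00, 17:00-18:30.
Summing the common windows: 30 + 30 + 90 = 150 minutes.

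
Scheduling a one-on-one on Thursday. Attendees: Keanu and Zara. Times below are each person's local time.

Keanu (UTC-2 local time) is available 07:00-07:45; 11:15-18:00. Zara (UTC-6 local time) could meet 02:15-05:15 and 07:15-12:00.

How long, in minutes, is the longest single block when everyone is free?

285

Keanu in UTC: 09:00-09:45, 13:15-20:00 (add 2h to convert from UTC-2).
Zara in UTC: 08:15-11:15, 13:15-18:00 (add 6h to convert from UTC-6).
Keanu ∩ Zara: 09:00-09:45, 13:15-18:00.
So the common availability across everyone is 09:00-09:45, 13:15-18:00.
The longest is 13:15-18:00 at 285 minutes.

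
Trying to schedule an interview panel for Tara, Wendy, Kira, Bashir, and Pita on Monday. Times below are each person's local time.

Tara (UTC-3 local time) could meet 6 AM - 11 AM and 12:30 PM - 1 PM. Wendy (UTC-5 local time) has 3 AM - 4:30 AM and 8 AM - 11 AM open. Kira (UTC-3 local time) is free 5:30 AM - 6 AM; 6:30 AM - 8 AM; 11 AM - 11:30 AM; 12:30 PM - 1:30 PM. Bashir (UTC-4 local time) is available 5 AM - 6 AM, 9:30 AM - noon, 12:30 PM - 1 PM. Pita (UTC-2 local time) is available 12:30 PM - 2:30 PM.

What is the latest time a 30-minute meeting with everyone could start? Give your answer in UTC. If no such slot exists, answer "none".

Tara in UTC: 09:00-14:00, 15:30-16:00 (add 3h to convert from UTC-3).
Wendy in UTC: 08:00-09:30, 13:00-16:00 (add 5h to convert from UTC-5).
Kira in UTC: 08:30-09:00, 09:30-11:00, 14:00-14:30, 15:30-16:30 (add 3h to convert from UTC-3).
Bashir in UTC: 09:00-10:00, 13:30-16:00, 16:30-17:00 (add 4h to convert from UTC-4).
Pita in UTC: 14:30-16:30 (add 2h to convert from UTC-2).
Tara ∩ Wendy: 09:00-09:30, 13:00-14:00, 15:30-16:00.
Tara ∩ Wendy ∩ Kira: 15:30-16:00.
Tara ∩ Wendy ∩ Kira ∩ Bashir: 15:30-16:00.
Tara ∩ Wendy ∩ Kira ∩ Bashir ∩ Pita: 15:30-16:00.
The last common window of at least 30 minutes is 15:30-16:00; a 30-minute meeting can start as late as 15:30 and still end by 16:00.

15:30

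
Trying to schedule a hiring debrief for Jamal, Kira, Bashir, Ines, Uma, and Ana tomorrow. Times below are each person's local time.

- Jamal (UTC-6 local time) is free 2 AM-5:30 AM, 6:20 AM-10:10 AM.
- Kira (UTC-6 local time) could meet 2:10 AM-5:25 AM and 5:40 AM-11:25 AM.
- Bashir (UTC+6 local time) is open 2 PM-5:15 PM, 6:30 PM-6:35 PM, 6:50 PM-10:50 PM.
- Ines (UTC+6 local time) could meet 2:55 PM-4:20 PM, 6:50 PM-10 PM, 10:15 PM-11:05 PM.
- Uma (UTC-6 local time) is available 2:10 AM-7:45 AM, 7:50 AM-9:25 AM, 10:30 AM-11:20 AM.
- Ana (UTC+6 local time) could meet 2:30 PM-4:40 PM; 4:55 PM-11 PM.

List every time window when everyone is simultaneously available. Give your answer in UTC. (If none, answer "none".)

08:55-10:20, 12:50-13:45, 13:50-15:25

Jamal in UTC: 08:00-11:30, 12:20-16:10 (add 6h to convert from UTC-6).
Kira in UTC: 08:10-11:25, 11:40-17:25 (add 6h to convert from UTC-6).
Bashir in UTC: 08:00-11:15, 12:30-12:35, 12:50-16:50 (subtract 6h to convert from UTC+6).
Ines in UTC: 08:55-10:20, 12:50-16:00, 16:15-17:05 (subtract 6h to convert from UTC+6).
Uma in UTC: 08:10-13:45, 13:50-15:25, 16:30-17:20 (add 6h to convert from UTC-6).
Ana in UTC: 08:30-10:40, 10:55-17:00 (subtract 6h to convert from UTC+6).
Jamal ∩ Kira: 08:10-11:25, 12:20-16:10.
Jamal ∩ Kira ∩ Bashir: 08:10-11:15, 12:30-12:35, 12:50-16:10.
Jamal ∩ Kira ∩ Bashir ∩ Ines: 08:55-10:20, 12:50-16:00.
Jamal ∩ Kira ∩ Bashir ∩ Ines ∩ Uma: 08:55-10:20, 12:50-13:45, 13:50-15:25.
Jamal ∩ Kira ∩ Bashir ∩ Ines ∩ Uma ∩ Ana: 08:55-10:20, 12:50-13:45, 13:50-15:25.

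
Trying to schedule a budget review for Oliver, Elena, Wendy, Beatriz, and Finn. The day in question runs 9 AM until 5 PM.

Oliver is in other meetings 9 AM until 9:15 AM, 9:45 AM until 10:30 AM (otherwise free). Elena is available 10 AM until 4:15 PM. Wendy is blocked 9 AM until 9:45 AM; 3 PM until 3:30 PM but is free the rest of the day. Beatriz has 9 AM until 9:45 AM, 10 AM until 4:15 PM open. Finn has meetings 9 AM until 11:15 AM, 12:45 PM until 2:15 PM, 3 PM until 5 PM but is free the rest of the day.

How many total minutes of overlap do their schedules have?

Oliver free: 09:15-09:45, 10:30-17:00 (invert busy blocks within the working day).
Elena free: 10:00-16:15.
Wendy free: 09:45-15:00, 15:30-17:00 (invert busy blocks within the working day).
Beatriz free: 09:00-09:45, 10:00-16:15.
Finn free: 11:15-12:45, 14:15-15:00 (invert busy blocks within the working day).
Oliver ∩ Elena: 10:30-16:15.
Oliver ∩ Elena ∩ Wendy: 10:30-15:00, 15:30-16:15.
Oliver ∩ Elena ∩ Wendy ∩ Beatriz: 10:30-15:00, 15:30-16:15.
Oliver ∩ Elena ∩ Wendy ∩ Beatriz ∩ Finn: 11:15-12:45, 14:15-15:00.
So the common availability across everyone is 11:15-12:45, 14:15-15:00.
Summing the common windows: 90 + 45 = 135 minutes.

135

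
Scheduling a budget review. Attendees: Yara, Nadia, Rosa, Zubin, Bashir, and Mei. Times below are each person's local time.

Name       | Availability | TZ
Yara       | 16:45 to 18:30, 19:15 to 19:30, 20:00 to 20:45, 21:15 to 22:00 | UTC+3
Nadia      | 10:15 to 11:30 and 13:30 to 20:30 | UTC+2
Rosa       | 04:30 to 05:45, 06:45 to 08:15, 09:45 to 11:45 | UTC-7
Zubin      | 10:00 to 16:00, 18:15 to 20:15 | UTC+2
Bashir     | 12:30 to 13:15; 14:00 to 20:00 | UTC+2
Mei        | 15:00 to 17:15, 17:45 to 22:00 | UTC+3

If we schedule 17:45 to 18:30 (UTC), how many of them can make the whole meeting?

3

Yara in UTC: 13:45-15:30, 16:15-16:30, 17:00-17:45, 18:15-19:00 (subtract 3h to convert from UTC+3).
Nadia in UTC: 08:15-09:30, 11:30-18:30 (subtract 2h to convert from UTC+2).
Rosa in UTC: 11:30-12:45, 13:45-15:15, 16:45-18:45 (add 7h to convert from UTC-7).
Zubin in UTC: 08:00-14:00, 16:15-18:15 (subtract 2h to convert from UTC+2).
Bashir in UTC: 10:30-11:15, 12:00-18:00 (subtract 2h to convert from UTC+2).
Mei in UTC: 12:00-14:15, 14:45-19:00 (subtract 3h to convert from UTC+3).
Nadia, Rosa, and Mei can make the full 17:45-18:30 slot — that's 3.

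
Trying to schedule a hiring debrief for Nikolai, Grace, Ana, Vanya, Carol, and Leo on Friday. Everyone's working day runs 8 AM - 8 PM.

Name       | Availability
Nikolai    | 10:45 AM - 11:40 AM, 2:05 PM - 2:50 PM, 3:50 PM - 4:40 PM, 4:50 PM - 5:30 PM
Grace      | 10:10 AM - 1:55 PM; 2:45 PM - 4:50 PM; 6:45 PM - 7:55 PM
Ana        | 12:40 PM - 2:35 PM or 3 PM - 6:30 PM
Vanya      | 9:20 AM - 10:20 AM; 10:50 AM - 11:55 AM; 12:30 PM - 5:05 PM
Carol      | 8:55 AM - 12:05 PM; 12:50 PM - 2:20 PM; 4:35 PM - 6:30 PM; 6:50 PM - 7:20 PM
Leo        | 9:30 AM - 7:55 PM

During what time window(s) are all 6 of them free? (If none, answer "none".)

16:35-16:40

Nikolai ∩ Grace: 10:45-11:40, 14:45-14:50, 15:50-16:40.
Nikolai ∩ Grace ∩ Ana: 15:50-16:40.
Nikolai ∩ Grace ∩ Ana ∩ Vanya: 15:50-16:40.
Nikolai ∩ Grace ∩ Ana ∩ Vanya ∩ Carol: 16:35-16:40.
Nikolai ∩ Grace ∩ Ana ∩ Vanya ∩ Carol ∩ Leo: 16:35-16:40.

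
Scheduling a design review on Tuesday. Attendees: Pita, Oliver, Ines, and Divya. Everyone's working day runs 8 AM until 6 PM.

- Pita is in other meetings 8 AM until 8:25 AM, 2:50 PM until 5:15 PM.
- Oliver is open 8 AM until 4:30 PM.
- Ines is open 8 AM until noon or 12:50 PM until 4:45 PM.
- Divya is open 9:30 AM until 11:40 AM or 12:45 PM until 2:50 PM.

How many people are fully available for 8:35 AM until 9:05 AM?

Pita free: 08:25-14:50, 17:15-18:00 (invert busy blocks within the working day).
Oliver free: 08:00-16:30.
Ines free: 08:00-12:00, 12:50-16:45.
Divya free: 09:30-11:40, 12:45-14:50.
Pita, Oliver, and Ines can make the full 08:35-09:05 slot — that's 3.

3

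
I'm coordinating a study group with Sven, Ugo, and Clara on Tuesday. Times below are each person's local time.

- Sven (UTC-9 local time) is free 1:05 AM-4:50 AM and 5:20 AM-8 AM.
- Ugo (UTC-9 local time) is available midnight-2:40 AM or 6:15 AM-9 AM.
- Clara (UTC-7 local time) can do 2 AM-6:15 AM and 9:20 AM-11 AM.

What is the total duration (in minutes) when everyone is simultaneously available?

135

Sven in UTC: 10:05-13:50, 14:20-17:00 (add 9h to convert from UTC-9).
Ugo in UTC: 09:00-11:40, 15:15-18:00 (add 9h to convert from UTC-9).
Clara in UTC: 09:00-13:15, 16:20-18:00 (add 7h to convert from UTC-7).
Sven ∩ Ugo: 10:05-11:40, 15:15-17:00.
Sven ∩ Ugo ∩ Clara: 10:05-11:40, 16:20-17:00.
Summing the common windows: 95 + 40 = 135 minutes.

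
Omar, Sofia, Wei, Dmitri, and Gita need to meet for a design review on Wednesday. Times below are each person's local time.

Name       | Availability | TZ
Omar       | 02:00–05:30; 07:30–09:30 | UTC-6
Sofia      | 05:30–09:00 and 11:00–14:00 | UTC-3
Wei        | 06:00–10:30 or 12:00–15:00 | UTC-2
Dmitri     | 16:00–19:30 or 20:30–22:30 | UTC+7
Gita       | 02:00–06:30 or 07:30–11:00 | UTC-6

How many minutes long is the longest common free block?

Omar in UTC: 08:00-11:30, 13:30-15:30 (add 6h to convert from UTC-6).
Sofia in UTC: 08:30-12:00, 14:00-17:00 (add 3h to convert from UTC-3).
Wei in UTC: 08:00-12:30, 14:00-17:00 (add 2h to convert from UTC-2).
Dmitri in UTC: 09:00-12:30, 13:30-15:30 (subtract 7h to convert from UTC+7).
Gita in UTC: 08:00-12:30, 13:30-17:00 (add 6h to convert from UTC-6).
Omar ∩ Sofia: 08:30-11:30, 14:00-15:30.
Omar ∩ Sofia ∩ Wei: 08:30-11:30, 14:00-15:30.
Omar ∩ Sofia ∩ Wei ∩ Dmitri: 09:00-11:30, 14:00-15:30.
Omar ∩ Sofia ∩ Wei ∩ Dmitri ∩ Gita: 09:00-11:30, 14:00-15:30.
The longest is 09:00-11:30 at 150 minutes.

150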